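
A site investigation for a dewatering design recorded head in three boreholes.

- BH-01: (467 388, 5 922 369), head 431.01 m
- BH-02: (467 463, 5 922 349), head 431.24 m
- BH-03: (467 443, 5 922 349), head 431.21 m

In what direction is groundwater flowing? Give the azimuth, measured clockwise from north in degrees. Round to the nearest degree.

346°

Differences from BH-01: to BH-02 (Δx, Δy, Δh) = (75, -20, +0.23); to BH-03 = (55, -20, +0.20).
Determinant of the coordinate differences = 75·(-20) − 55·(-20) = -400.
∂h/∂x = [(+0.23)·(-20) − (+0.20)·(-20)] / -400 = +0.001500
∂h/∂y = [75·(+0.20) − 55·(+0.23)] / -400 = -0.005875
Flow direction (−∇h) has components (-0.001500 E, +0.005875 N).
Azimuth = atan2(E, N) = atan2(-0.001500, +0.005875) = 345.7° ≈ 346°.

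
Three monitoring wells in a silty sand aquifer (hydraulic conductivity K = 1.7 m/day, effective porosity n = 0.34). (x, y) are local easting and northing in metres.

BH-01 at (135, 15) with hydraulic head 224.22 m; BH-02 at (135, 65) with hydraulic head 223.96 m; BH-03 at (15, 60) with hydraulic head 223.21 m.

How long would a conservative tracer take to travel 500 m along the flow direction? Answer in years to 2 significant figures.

Three-point gradient (reference BH-01): Δ to BH-02 = (0, 50, -0.26), Δ to BH-03 = (-120, 45, -1.01).
∂h/∂x = +0.006467, ∂h/∂y = -0.005200 (det = 6000).
|∇h| = √(0.006467² + -0.005200²) = 0.008298
Seepage velocity v = K·i/n = 1.7 × 0.008298 / 0.34 = 0.04149 m/day.
t = 500 / 0.04149 = 1.205e+04 days = 33 years.

33 years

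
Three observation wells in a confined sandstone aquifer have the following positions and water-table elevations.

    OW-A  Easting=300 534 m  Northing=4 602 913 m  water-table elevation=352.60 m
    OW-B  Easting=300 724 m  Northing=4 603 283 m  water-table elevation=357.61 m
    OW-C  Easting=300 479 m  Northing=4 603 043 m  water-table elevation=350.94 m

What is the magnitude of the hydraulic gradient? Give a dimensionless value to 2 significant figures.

Taking OW-A as reference: OW-B−OW-A = (190, 370, +5.01); OW-C−OW-A = (-55, 130, -1.66).
Determinant of the coordinate differences = 190·130 − (-55)·370 = 45050.
∂h/∂x = [(+5.01)·130 − (-1.66)·370] / 45050 = +0.02809
∂h/∂y = [190·(-1.66) − (-55)·(+5.01)] / 45050 = -0.0008846
|∇h| = √(0.02809² + -0.0008846²) = 0.0281

0.028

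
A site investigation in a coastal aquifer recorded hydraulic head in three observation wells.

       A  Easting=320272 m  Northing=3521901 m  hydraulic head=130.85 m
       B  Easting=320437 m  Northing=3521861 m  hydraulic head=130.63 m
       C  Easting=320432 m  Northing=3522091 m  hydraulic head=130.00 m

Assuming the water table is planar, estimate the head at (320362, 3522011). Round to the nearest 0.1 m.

Differences from A: to B (Δx, Δy, Δh) = (165, -40, -0.22); to C = (160, 190, -0.85).
Determinant of the coordinate differences = 165·190 − 160·(-40) = 37750.
∂h/∂x = [(-0.22)·190 − (-0.85)·(-40)] / 37750 = -0.002008
∂h/∂y = [165·(-0.85) − 160·(-0.22)] / 37750 = -0.002783
h(320362, 3522011) = 130.85 + (-0.002008)·(90) + (-0.002783)·(110) = 130.85 -0.181 -0.306 = 130.363 m.

130.4 m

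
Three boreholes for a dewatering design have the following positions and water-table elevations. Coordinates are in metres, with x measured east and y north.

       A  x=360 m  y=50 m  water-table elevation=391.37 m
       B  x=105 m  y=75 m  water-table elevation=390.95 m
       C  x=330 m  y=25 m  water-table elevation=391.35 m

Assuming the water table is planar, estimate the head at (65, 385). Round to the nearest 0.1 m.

390.6 m

Taking A as reference: B−A = (-255, 25, -0.42); C−A = (-30, -25, -0.02).
Solve a·Δx + b·Δy = Δh: det = (-255)·(-25) − (-30)·25 = 7125.
∂h/∂x = [(-0.42)·(-25) − (-0.02)·25] / 7125 = +0.001544
∂h/∂y = [(-255)·(-0.02) − (-30)·(-0.42)] / 7125 = -0.001053
h(65, 385) = 391.37 + (+0.001544)·(-295) + (-0.001053)·(335) = 391.37 -0.455 -0.353 = 390.562 m.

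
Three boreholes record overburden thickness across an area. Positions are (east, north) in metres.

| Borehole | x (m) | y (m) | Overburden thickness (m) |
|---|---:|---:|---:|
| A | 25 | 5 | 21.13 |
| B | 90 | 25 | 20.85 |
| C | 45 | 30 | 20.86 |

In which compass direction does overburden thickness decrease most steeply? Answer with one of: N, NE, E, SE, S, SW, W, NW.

With d = a·x + b·y + c and A as origin, the differences give:
  65·a + 20·b = -0.28
  20·a + 25·b = -0.27
Eliminate b (×25 and ×20, subtract): 1225·a = -1.600 → a = ∂d/∂x = -0.001306
Back-substitute: b = ∂d/∂y = -0.009755.
Steepest decrease is along −∇f = (+0.001306 E, +0.009755 N) → north.

N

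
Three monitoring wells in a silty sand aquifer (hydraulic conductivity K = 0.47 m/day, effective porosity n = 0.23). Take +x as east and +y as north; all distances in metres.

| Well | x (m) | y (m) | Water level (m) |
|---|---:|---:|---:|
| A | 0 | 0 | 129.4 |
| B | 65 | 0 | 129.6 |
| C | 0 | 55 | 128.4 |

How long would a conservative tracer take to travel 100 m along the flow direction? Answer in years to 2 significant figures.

∂h/∂x = (129.6 − 129.4) / (65 − 0) = +0.003077
∂h/∂y = (128.4 − 129.4) / (55 − 0) = -0.01818
|∇h| = √(0.003077² + -0.01818²) = 0.01844
Seepage velocity v = K·i/n = 0.47 × 0.01844 / 0.23 = 0.03768 m/day.
t = 100 / 0.03768 = 2654 days = 7.27 years.

7.3 years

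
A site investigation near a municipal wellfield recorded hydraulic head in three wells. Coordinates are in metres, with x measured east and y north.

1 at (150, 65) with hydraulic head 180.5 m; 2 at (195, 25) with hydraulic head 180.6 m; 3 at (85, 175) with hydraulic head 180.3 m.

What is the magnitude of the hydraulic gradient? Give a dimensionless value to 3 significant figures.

0.00166

Differences from 1: to 2 (Δx, Δy, Δh) = (45, -40, +0.1); to 3 = (-65, 110, -0.2).
Solve a·Δx + b·Δy = Δh: det = 45·110 − (-65)·(-40) = 2350.
∂h/∂x = [(+0.1)·110 − (-0.2)·(-40)] / 2350 = +0.001277
∂h/∂y = [45·(-0.2) − (-65)·(+0.1)] / 2350 = -0.001064
|∇h| = √(0.001277² + -0.001064²) = 0.001662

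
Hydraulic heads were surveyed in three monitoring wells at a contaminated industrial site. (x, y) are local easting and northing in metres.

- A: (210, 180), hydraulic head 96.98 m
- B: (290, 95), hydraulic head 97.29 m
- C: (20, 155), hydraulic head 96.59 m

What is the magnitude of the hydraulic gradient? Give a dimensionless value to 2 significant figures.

0.0027

Taking A as reference: B−A = (80, -85, +0.31); C−A = (-190, -25, -0.39).
Determinant of the coordinate differences = 80·(-25) − (-190)·(-85) = -18150.
∂h/∂x = [(+0.31)·(-25) − (-0.39)·(-85)] / -18150 = +0.002253
∂h/∂y = [80·(-0.39) − (-190)·(+0.31)] / -18150 = -0.001526
|∇h| = √(0.002253² + -0.001526²) = 0.002721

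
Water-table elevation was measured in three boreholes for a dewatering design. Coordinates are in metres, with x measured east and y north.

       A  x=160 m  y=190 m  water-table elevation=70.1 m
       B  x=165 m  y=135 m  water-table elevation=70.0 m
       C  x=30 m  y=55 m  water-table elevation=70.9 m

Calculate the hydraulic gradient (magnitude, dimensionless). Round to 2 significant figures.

Three-point gradient (reference A): Δ to B = (5, -55, -0.1), Δ to C = (-130, -135, +0.8).
∂h/∂x = -0.007348, ∂h/∂y = +0.001150 (det = -7825).
|∇h| = √(-0.007348² + 0.001150²) = 0.007437

0.0074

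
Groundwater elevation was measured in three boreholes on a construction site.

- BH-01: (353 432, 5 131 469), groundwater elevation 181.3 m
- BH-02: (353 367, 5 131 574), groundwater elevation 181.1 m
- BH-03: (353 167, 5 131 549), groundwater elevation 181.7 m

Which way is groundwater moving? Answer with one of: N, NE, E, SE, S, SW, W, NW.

Differences from BH-01: to BH-02 (Δx, Δy, Δh) = (-65, 105, -0.2); to BH-03 = (-265, 80, +0.4).
Determinant of the coordinate differences = (-65)·80 − (-265)·105 = 22625.
∂h/∂x = [(-0.2)·80 − (+0.4)·105] / 22625 = -0.002564
∂h/∂y = [(-65)·(+0.4) − (-265)·(-0.2)] / 22625 = -0.003492
Flow = −∇h = (+0.002564 east, +0.003492 north), which points northeast.

NE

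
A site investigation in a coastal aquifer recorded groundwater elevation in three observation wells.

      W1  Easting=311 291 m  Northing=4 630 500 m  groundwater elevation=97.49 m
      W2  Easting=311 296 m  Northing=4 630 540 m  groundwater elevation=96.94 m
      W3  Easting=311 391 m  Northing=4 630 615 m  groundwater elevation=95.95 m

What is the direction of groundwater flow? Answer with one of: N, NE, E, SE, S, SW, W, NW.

N

Taking W1 as reference: W2−W1 = (5, 40, -0.55); W3−W1 = (100, 115, -1.54).
Solve a·Δx + b·Δy = Δh: det = 5·115 − 100·40 = -3425.
∂h/∂x = [(-0.55)·115 − (-1.54)·40] / -3425 = +0.0004818
∂h/∂y = [5·(-1.54) − 100·(-0.55)] / -3425 = -0.01381
Flow = −∇h = (-0.0004818 east, +0.01381 north), which points north.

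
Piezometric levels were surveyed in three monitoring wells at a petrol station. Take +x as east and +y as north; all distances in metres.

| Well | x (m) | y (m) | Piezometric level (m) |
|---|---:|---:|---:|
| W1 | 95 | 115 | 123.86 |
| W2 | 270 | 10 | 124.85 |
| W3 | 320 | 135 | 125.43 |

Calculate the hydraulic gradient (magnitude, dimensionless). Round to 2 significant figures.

0.0071

Taking W1 as reference: W2−W1 = (175, -105, +0.99); W3−W1 = (225, 20, +1.57).
Determinant of the coordinate differences = 175·20 − 225·(-105) = 27125.
∂h/∂x = [(+0.99)·20 − (+1.57)·(-105)] / 27125 = +0.006807
∂h/∂y = [175·(+1.57) − 225·(+0.99)] / 27125 = +0.001917
|∇h| = √(0.006807² + 0.001917²) = 0.007072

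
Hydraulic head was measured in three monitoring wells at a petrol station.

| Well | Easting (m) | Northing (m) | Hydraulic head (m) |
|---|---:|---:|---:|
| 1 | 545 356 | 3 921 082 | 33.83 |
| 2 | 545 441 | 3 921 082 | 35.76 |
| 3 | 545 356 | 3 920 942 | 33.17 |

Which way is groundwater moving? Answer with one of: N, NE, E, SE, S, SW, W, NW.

W

∂h/∂x = (35.76 − 33.83) / (545441 − 545356) = +0.02271
∂h/∂y = (33.17 − 33.83) / (3920942 − 3921082) = +0.004714
Flow = −∇h = (-0.02271 east, -0.004714 north), which points west.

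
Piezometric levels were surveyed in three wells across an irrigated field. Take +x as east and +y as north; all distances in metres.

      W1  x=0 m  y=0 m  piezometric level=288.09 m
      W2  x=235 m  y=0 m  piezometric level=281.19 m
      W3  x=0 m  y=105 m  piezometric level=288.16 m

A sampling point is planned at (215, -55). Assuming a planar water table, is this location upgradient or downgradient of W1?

downgradient

∂h/∂x = (281.19 − 288.09) / (235 − 0) = -0.02936
∂h/∂y = (288.16 − 288.09) / (105 − 0) = +0.0006667
Head at (215, -55) = 288.09 + (-0.02936)·(215) + (+0.0006667)·(-55) = 281.74 m.
That is lower than the 288.09 m at W1, so the point is downgradient.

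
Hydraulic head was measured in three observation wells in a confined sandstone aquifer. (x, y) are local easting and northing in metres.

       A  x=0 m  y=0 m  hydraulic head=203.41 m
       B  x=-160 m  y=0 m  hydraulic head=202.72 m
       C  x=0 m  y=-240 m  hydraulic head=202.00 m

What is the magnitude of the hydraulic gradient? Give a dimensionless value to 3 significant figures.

0.00729

∂h/∂x = (202.72 − 203.41) / (-160 − 0) = +0.004312
∂h/∂y = (202.00 − 203.41) / (-240 − 0) = +0.005875
|∇h| = √(0.004312² + 0.005875²) = 0.007288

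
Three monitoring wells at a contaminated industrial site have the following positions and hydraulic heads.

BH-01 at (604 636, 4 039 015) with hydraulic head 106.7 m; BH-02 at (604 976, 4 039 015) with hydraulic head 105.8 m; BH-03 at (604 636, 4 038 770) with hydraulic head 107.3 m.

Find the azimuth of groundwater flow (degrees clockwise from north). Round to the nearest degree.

047°

∂h/∂x = (105.8 − 106.7) / (604976 − 604636) = -0.002647
∂h/∂y = (107.3 − 106.7) / (4038770 − 4039015) = -0.002449
Flow direction (−∇h) has components (+0.002647 E, +0.002449 N).
Azimuth = atan2(E, N) = atan2(+0.002647, +0.002449) = 47.2° ≈ 047°.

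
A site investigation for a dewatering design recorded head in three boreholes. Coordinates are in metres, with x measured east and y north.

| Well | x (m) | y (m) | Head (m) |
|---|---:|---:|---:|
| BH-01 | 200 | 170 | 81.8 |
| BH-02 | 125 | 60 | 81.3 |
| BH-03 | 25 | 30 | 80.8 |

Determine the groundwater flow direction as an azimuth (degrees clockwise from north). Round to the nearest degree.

253°

Three-point gradient (reference BH-01): Δ to BH-02 = (-75, -110, -0.5), Δ to BH-03 = (-175, -140, -1.0).
∂h/∂x = +0.004571, ∂h/∂y = +0.001429 (det = -8750).
Flow direction (−∇h) has components (-0.004571 E, -0.001429 N).
Azimuth = atan2(E, N) = atan2(-0.004571, -0.001429) = 252.6° ≈ 253°.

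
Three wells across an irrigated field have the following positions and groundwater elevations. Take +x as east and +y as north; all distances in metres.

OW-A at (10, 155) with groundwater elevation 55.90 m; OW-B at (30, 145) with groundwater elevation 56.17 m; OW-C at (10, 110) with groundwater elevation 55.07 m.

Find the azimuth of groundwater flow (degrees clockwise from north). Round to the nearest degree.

Differences from OW-A: to OW-B (Δx, Δy, Δh) = (20, -10, +0.27); to OW-C = (0, -45, -0.83).
Determinant of the coordinate differences = 20·(-45) − 0·(-10) = -900.
∂h/∂x = [(+0.27)·(-45) − (-0.83)·(-10)] / -900 = +0.02272
∂h/∂y = [20·(-0.83) − 0·(+0.27)] / -900 = +0.01844
Flow direction (−∇h) has components (-0.02272 E, -0.01844 N).
Azimuth = atan2(E, N) = atan2(-0.02272, -0.01844) = 230.9° ≈ 231°.

231°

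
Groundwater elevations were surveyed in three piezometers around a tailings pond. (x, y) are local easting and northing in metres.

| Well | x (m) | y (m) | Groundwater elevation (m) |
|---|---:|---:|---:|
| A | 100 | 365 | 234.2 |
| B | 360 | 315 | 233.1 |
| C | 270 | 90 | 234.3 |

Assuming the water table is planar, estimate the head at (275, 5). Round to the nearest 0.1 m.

Three-point gradient (reference A): Δ to B = (260, -50, -1.1), Δ to C = (170, -275, +0.1).
∂h/∂x = -0.004881, ∂h/∂y = -0.003381 (det = -63000).
h(275, 5) = 234.2 + (-0.004881)·(175) + (-0.003381)·(-360) = 234.2 -0.854 +1.217 = 234.563 m.

234.6 m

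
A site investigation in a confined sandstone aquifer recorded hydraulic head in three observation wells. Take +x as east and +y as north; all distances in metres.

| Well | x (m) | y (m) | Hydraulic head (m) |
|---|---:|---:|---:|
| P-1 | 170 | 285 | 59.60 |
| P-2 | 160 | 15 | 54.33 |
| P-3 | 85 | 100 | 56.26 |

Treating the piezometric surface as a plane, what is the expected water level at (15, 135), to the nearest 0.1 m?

57.2 m

Three-point gradient (reference P-1): Δ to P-2 = (-10, -270, -5.27), Δ to P-3 = (-85, -185, -3.34).
∂h/∂x = -0.003467, ∂h/∂y = +0.01965 (det = -21100).
h(15, 135) = 59.60 + (-0.003467)·(-155) + (+0.01965)·(-150) = 59.60 +0.537 -2.947 = 57.190 m.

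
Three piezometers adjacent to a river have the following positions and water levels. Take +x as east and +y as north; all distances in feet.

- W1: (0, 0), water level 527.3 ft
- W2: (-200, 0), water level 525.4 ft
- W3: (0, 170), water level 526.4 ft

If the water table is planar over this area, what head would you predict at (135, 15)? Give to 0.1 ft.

528.5 ft

∂h/∂x = (525.4 − 527.3) / (-200 − 0) = +0.009500
∂h/∂y = (526.4 − 527.3) / (170 − 0) = -0.005294
h(135, 15) = 527.3 + (+0.009500)·(135) + (-0.005294)·(15) = 527.3 +1.282 -0.079 = 528.503 ft.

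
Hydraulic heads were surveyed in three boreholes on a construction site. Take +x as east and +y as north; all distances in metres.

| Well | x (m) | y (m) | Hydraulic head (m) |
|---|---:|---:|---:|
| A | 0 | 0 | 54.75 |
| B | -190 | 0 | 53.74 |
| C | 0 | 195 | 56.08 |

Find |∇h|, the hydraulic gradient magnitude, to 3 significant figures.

0.00865

∂h/∂x = (53.74 − 54.75) / (-190 − 0) = +0.005316
∂h/∂y = (56.08 − 54.75) / (195 − 0) = +0.006821
|∇h| = √(0.005316² + 0.006821²) = 0.008648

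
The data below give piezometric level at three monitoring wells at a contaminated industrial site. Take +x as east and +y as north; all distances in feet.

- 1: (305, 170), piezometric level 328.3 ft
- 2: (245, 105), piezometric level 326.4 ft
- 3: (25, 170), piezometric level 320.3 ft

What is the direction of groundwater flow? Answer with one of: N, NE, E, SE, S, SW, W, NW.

Three-point gradient (reference 1): Δ to 2 = (-60, -65, -1.9), Δ to 3 = (-280, 0, -8.0).
∂h/∂x = +0.02857, ∂h/∂y = +0.002857 (det = -18200).
Flow = −∇h = (-0.02857 east, -0.002857 north), which points west.

W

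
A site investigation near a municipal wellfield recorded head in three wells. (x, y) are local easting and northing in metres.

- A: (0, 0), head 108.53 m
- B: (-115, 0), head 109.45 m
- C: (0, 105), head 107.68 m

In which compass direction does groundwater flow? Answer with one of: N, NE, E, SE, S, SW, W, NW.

∂h/∂x = (109.45 − 108.53) / (-115 − 0) = -0.008000
∂h/∂y = (107.68 − 108.53) / (105 − 0) = -0.008095
Flow = −∇h = (+0.008000 east, +0.008095 north), which points northeast.

NE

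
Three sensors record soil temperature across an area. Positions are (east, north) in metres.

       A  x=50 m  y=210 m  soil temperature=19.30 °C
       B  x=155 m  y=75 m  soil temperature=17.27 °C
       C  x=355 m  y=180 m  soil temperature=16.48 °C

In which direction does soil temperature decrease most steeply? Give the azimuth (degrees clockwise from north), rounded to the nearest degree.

Three-point gradient (reference A): Δ to B = (105, -135, -2.03), Δ to C = (305, -30, -2.82).
∂T/∂x = -0.008410, ∂T/∂y = +0.008496 (det = 38025).
Steepest decrease is along −∇f: components (+0.008410 E, -0.008496 N).
Azimuth = atan2(+0.008410, -0.008496) = 135.3° ≈ 135°.

135°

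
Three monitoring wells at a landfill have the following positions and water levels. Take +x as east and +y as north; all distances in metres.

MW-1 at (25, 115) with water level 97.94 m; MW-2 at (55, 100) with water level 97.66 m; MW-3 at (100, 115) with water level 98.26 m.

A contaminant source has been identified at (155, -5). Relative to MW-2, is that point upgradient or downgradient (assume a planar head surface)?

downgradient

Taking MW-1 as reference: MW-2−MW-1 = (30, -15, -0.28); MW-3−MW-1 = (75, 0, +0.32).
Solve a·Δx + b·Δy = Δh: det = 30·0 − 75·(-15) = 1125.
∂h/∂x = [(-0.28)·0 − (+0.32)·(-15)] / 1125 = +0.004267
∂h/∂y = [30·(+0.32) − 75·(-0.28)] / 1125 = +0.02720
Head at (155, -5) = 97.94 + (+0.004267)·(130) + (+0.02720)·(-120) = 95.23 m.
That is lower than the 97.66 m at MW-2, so the point is downgradient.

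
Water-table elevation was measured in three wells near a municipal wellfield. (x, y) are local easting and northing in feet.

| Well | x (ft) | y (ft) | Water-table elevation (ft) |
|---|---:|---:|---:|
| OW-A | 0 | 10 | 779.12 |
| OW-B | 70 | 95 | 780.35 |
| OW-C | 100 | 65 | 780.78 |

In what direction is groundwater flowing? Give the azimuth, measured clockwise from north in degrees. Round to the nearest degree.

265°

Three-point gradient (reference OW-A): Δ to OW-B = (70, 85, +1.23), Δ to OW-C = (100, 55, +1.66).
∂h/∂x = +0.01580, ∂h/∂y = +0.001462 (det = -4650).
Flow direction (−∇h) has components (-0.01580 E, -0.001462 N).
Azimuth = atan2(E, N) = atan2(-0.01580, -0.001462) = 264.7° ≈ 265°.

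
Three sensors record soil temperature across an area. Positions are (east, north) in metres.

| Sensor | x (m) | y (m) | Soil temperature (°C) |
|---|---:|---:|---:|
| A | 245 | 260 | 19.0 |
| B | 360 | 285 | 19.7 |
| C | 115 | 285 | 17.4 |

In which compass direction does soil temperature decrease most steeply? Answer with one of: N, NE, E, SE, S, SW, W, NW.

Taking A as reference: B−A = (115, 25, +0.7); C−A = (-130, 25, -1.6).
Determinant of the coordinate differences = 115·25 − (-130)·25 = 6125.
∂T/∂x = [(+0.7)·25 − (-1.6)·25] / 6125 = +0.009388
∂T/∂y = [115·(-1.6) − (-130)·(+0.7)] / 6125 = -0.01518
Steepest decrease is along −∇f = (-0.009388 E, +0.01518 N) → northwest.

NW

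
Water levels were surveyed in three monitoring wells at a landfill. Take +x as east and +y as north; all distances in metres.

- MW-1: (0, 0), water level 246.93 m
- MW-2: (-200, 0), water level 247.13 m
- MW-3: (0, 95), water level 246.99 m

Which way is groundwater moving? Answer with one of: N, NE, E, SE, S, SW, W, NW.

SE

∂h/∂x = (247.13 − 246.93) / (-200 − 0) = -0.0010000
∂h/∂y = (246.99 − 246.93) / (95 − 0) = +0.0006316
Flow = −∇h = (+0.0010000 east, -0.0006316 north), which points southeast.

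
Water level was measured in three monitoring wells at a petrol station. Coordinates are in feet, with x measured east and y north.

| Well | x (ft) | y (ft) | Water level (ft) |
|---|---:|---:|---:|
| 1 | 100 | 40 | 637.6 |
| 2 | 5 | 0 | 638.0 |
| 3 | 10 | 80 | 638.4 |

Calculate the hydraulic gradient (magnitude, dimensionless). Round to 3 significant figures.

Differences from 1: to 2 (Δx, Δy, Δh) = (-95, -40, +0.4); to 3 = (-90, 40, +0.8).
Determinant of the coordinate differences = (-95)·40 − (-90)·(-40) = -7400.
∂h/∂x = [(+0.4)·40 − (+0.8)·(-40)] / -7400 = -0.006486
∂h/∂y = [(-95)·(+0.8) − (-90)·(+0.4)] / -7400 = +0.005405
|∇h| = √(-0.006486² + 0.005405²) = 0.008443

0.00844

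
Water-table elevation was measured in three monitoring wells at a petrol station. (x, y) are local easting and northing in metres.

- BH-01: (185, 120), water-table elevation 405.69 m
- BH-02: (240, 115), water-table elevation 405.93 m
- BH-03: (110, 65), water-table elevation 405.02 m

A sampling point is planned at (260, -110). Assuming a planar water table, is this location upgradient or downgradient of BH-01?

Three-point gradient (reference BH-01): Δ to BH-02 = (55, -5, +0.24), Δ to BH-03 = (-75, -55, -0.67).
∂h/∂x = +0.004868, ∂h/∂y = +0.005544 (det = -3400).
Head at (260, -110) = 405.69 + (+0.004868)·(75) + (+0.005544)·(-230) = 404.78 m.
That is lower than the 405.69 m at BH-01, so the point is downgradient.

downgradient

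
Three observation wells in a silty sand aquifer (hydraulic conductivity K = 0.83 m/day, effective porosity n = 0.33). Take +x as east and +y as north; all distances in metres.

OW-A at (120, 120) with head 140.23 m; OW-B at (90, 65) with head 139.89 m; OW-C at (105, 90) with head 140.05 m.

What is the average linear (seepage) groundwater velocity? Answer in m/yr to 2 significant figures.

5.2 m/yr

With h = a·x + b·y + c and OW-A as origin, the differences give:
  (-30)·a + (-55)·b = -0.34
  (-15)·a + (-30)·b = -0.18
Eliminate b (×(-30) and ×(-55), subtract): 75·a = 0.300 → a = ∂h/∂x = +0.004000
Back-substitute: b = ∂h/∂y = +0.004000.
|∇h| = √(0.004000² + 0.004000²) = 0.005657
Seepage velocity v = K·i/n = 0.83 × 0.005657 / 0.33 = 0.01423 m/day = 5.198 m/yr.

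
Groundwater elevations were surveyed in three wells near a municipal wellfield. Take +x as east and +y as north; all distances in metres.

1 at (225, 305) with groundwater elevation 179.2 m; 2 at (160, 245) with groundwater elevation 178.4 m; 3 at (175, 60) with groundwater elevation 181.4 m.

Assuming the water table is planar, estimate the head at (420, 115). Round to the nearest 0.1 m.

186.8 m

Taking 1 as reference: 2−1 = (-65, -60, -0.8); 3−1 = (-50, -245, +2.2).
Determinant of the coordinate differences = (-65)·(-245) − (-50)·(-60) = 12925.
∂h/∂x = [(-0.8)·(-245) − (+2.2)·(-60)] / 12925 = +0.02538
∂h/∂y = [(-65)·(+2.2) − (-50)·(-0.8)] / 12925 = -0.01416
h(420, 115) = 179.2 + (+0.02538)·(195) + (-0.01416)·(-190) = 179.2 +4.949 +2.690 = 186.839 m.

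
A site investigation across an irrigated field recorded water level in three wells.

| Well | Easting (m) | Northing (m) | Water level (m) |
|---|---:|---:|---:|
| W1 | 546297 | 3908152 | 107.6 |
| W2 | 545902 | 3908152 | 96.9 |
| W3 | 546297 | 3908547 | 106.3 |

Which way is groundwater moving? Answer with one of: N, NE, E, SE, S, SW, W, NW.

W

∂h/∂x = (96.9 − 107.6) / (545902 − 546297) = +0.02709
∂h/∂y = (106.3 − 107.6) / (3908547 − 3908152) = -0.003291
Flow = −∇h = (-0.02709 east, +0.003291 north), which points west.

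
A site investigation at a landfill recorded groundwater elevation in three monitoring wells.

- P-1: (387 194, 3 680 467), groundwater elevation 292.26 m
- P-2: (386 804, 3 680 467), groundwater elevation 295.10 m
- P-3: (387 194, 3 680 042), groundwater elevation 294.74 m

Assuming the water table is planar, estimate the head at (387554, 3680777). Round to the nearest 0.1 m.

287.8 m

∂h/∂x = (295.10 − 292.26) / (386804 − 387194) = -0.007282
∂h/∂y = (294.74 − 292.26) / (3680042 − 3680467) = -0.005835
h(387554, 3680777) = 292.26 + (-0.007282)·(360) + (-0.005835)·(310) = 292.26 -2.622 -1.809 = 287.830 m.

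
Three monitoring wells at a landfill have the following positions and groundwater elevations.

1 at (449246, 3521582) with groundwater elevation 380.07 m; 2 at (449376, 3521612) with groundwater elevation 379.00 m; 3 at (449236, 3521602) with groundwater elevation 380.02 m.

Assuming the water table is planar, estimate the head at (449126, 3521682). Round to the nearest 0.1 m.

Taking 1 as reference: 2−1 = (130, 30, -1.07); 3−1 = (-10, 20, -0.05).
Determinant of the coordinate differences = 130·20 − (-10)·30 = 2900.
∂h/∂x = [(-1.07)·20 − (-0.05)·30] / 2900 = -0.006862
∂h/∂y = [130·(-0.05) − (-10)·(-1.07)] / 2900 = -0.005931
h(449126, 3521682) = 380.07 + (-0.006862)·(-120) + (-0.005931)·(100) = 380.07 +0.823 -0.593 = 380.300 m.

380.3 m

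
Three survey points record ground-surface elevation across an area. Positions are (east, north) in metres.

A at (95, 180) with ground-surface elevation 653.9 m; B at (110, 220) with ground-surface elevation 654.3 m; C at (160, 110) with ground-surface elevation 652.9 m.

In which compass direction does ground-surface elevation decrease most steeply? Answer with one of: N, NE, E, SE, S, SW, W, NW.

S

Taking A as reference: B−A = (15, 40, +0.4); C−A = (65, -70, -1.0).
Determinant of the coordinate differences = 15·(-70) − 65·40 = -3650.
∂z/∂x = [(+0.4)·(-70) − (-1.0)·40] / -3650 = -0.003288
∂z/∂y = [15·(-1.0) − 65·(+0.4)] / -3650 = +0.01123
Steepest decrease is along −∇f = (+0.003288 E, -0.01123 N) → south.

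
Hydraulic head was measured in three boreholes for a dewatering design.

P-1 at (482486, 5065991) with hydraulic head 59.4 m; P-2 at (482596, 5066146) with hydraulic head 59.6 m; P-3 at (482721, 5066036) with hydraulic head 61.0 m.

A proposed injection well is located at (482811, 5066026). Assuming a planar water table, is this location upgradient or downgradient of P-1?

upgradient

With h = a·x + b·y + c and P-1 as origin, the differences give:
  110·a + 155·b = +0.2
  235·a + 45·b = +1.6
Eliminate b (×45 and ×155, subtract): -31475·a = -239.00 → a = ∂h/∂x = +0.007593
Back-substitute: b = ∂h/∂y = -0.004098.
Head at (482811, 5066026) = 59.4 + (+0.007593)·(325) + (-0.004098)·(35) = 61.72 m.
That is higher than the 59.4 m at P-1, so the point is upgradient.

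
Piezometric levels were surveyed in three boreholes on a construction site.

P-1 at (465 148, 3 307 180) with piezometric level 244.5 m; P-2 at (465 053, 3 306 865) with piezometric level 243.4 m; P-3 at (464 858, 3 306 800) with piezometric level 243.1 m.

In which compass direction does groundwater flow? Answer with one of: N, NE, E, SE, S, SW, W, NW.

Taking P-1 as reference: P-2−P-1 = (-95, -315, -1.1); P-3−P-1 = (-290, -380, -1.4).
Solve a·Δx + b·Δy = Δh: det = (-95)·(-380) − (-290)·(-315) = -55250.
∂h/∂x = [(-1.1)·(-380) − (-1.4)·(-315)] / -55250 = +0.0004163
∂h/∂y = [(-95)·(-1.4) − (-290)·(-1.1)] / -55250 = +0.003367
Flow = −∇h = (-0.0004163 east, -0.003367 north), which points south.

S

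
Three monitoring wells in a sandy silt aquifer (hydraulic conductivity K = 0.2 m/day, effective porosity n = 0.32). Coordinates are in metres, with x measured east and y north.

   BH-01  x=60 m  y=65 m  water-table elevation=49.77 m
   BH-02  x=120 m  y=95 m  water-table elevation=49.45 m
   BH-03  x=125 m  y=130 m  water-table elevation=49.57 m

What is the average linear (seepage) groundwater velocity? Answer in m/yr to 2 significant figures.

Three-point gradient (reference BH-01): Δ to BH-02 = (60, 30, -0.32), Δ to BH-03 = (65, 65, -0.20).
∂h/∂x = -0.007590, ∂h/∂y = +0.004513 (det = 1950).
|∇h| = √(-0.007590² + 0.004513²) = 0.00883
Seepage velocity v = K·i/n = 0.2 × 0.00883 / 0.32 = 0.005519 m/day = 2.016 m/yr.

2.0 m/yr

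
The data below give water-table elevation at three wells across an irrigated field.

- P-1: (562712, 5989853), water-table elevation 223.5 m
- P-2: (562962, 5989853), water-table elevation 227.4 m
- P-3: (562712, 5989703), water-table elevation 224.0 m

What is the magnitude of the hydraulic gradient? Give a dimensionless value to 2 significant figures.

∂h/∂x = (227.4 − 223.5) / (562962 − 562712) = +0.01560
∂h/∂y = (224.0 − 223.5) / (5989703 − 5989853) = -0.003333
|∇h| = √(0.01560² + -0.003333²) = 0.01595

0.016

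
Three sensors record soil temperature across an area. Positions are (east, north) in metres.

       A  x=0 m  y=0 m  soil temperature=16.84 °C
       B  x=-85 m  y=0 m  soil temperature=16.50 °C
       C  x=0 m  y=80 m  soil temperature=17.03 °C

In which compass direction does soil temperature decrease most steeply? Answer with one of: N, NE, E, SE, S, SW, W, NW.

∂T/∂x = (16.50 − 16.84) / (-85 − 0) = +0.004000
∂T/∂y = (17.03 − 16.84) / (80 − 0) = +0.002375
Steepest decrease is along −∇f = (-0.004000 E, -0.002375 N) → southwest.

SW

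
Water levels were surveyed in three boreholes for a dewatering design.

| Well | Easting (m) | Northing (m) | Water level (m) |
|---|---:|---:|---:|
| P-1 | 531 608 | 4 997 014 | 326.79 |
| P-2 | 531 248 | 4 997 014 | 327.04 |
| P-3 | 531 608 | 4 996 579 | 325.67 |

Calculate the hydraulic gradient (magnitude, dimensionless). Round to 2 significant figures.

0.0027

∂h/∂x = (327.04 − 326.79) / (531248 − 531608) = -0.0006944
∂h/∂y = (325.67 − 326.79) / (4996579 − 4997014) = +0.002575
|∇h| = √(-0.0006944² + 0.002575²) = 0.002667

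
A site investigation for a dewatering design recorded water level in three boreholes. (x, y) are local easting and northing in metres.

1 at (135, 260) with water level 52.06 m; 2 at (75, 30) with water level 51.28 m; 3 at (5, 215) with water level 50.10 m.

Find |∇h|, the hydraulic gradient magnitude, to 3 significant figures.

Differences from 1: to 2 (Δx, Δy, Δh) = (-60, -230, -0.78); to 3 = (-130, -45, -1.96).
Determinant of the coordinate differences = (-60)·(-45) − (-130)·(-230) = -27200.
∂h/∂x = [(-0.78)·(-45) − (-1.96)·(-230)] / -27200 = +0.01528
∂h/∂y = [(-60)·(-1.96) − (-130)·(-0.78)] / -27200 = -0.0005956
|∇h| = √(0.01528² + -0.0005956²) = 0.01529

0.0153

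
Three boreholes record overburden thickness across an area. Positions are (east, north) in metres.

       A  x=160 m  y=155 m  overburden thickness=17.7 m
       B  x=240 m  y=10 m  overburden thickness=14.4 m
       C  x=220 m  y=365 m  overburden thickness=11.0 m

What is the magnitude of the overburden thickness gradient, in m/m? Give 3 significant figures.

0.0666 m/m

Taking A as reference: B−A = (80, -145, -3.3); C−A = (60, 210, -6.7).
Determinant of the coordinate differences = 80·210 − 60·(-145) = 25500.
∂d/∂x = [(-3.3)·210 − (-6.7)·(-145)] / 25500 = -0.06527
∂d/∂y = [80·(-6.7) − 60·(-3.3)] / 25500 = -0.01325
|∇f| = √(-0.06527² + -0.01325²) = 0.0666 m/m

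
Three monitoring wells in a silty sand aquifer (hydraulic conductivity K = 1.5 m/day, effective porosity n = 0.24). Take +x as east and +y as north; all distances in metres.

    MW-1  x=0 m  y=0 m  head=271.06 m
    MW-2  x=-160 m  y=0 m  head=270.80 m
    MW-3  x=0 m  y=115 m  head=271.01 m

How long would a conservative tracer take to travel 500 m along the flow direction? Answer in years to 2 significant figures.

∂h/∂x = (270.80 − 271.06) / (-160 − 0) = +0.001625
∂h/∂y = (271.01 − 271.06) / (115 − 0) = -0.0004348
|∇h| = √(0.001625² + -0.0004348²) = 0.001682
Seepage velocity v = K·i/n = 1.5 × 0.001682 / 0.24 = 0.01051 m/day.
t = 500 / 0.01051 = 4.757e+04 days = 130 years.

130 years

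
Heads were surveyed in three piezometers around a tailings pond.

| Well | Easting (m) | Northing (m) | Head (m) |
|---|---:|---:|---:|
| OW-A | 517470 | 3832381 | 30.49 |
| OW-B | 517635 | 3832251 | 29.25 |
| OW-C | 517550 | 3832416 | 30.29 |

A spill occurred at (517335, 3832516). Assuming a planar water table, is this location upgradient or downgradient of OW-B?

Differences from OW-A: to OW-B (Δx, Δy, Δh) = (165, -130, -1.24); to OW-C = (80, 35, -0.20).
Determinant of the coordinate differences = 165·35 − 80·(-130) = 16175.
∂h/∂x = [(-1.24)·35 − (-0.20)·(-130)] / 16175 = -0.004291
∂h/∂y = [165·(-0.20) − 80·(-1.24)] / 16175 = +0.004093
Head at (517335, 3832516) = 30.49 + (-0.004291)·(-135) + (+0.004093)·(135) = 31.62 m.
That is higher than the 29.25 m at OW-B, so the point is upgradient.

upgradient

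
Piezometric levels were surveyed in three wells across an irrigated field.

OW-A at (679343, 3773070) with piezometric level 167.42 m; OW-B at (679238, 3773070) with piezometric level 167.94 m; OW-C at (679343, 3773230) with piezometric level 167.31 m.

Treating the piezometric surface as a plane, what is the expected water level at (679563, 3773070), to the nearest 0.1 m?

∂h/∂x = (167.94 − 167.42) / (679238 − 679343) = -0.004952
∂h/∂y = (167.31 − 167.42) / (3773230 − 3773070) = -0.0006875
h(679563, 3773070) = 167.42 + (-0.004952)·(220) + (-0.0006875)·(0) = 167.42 -1.090 -0.000 = 166.330 m.

166.3 m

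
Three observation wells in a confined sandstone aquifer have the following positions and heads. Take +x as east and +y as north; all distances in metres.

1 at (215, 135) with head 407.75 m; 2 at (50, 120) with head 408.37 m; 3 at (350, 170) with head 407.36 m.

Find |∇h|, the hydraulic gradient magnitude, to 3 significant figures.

Differences from 1: to 2 (Δx, Δy, Δh) = (-165, -15, +0.62); to 3 = (135, 35, -0.39).
Determinant of the coordinate differences = (-165)·35 − 135·(-15) = -3750.
∂h/∂x = [(+0.62)·35 − (-0.39)·(-15)] / -3750 = -0.004227
∂h/∂y = [(-165)·(-0.39) − 135·(+0.62)] / -3750 = +0.005160
|∇h| = √(-0.004227² + 0.005160²) = 0.00667

0.00667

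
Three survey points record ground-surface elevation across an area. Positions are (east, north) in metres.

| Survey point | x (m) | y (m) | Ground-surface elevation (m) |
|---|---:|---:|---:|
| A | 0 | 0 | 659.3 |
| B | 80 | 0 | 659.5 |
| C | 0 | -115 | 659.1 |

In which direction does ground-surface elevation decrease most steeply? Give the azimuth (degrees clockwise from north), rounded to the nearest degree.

235°

∂z/∂x = (659.5 − 659.3) / (80 − 0) = +0.002500
∂z/∂y = (659.1 − 659.3) / (-115 − 0) = +0.001739
Steepest decrease is along −∇f: components (-0.002500 E, -0.001739 N).
Azimuth = atan2(-0.002500, -0.001739) = 235.2° ≈ 235°.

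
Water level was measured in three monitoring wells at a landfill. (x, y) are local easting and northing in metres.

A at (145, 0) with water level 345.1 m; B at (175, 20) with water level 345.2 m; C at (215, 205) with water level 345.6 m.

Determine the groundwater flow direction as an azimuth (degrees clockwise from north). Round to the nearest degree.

Taking A as reference: B−A = (30, 20, +0.1); C−A = (70, 205, +0.5).
Determinant of the coordinate differences = 30·205 − 70·20 = 4750.
∂h/∂x = [(+0.1)·205 − (+0.5)·20] / 4750 = +0.002211
∂h/∂y = [30·(+0.5) − 70·(+0.1)] / 4750 = +0.001684
Flow direction (−∇h) has components (-0.002211 E, -0.001684 N).
Azimuth = atan2(E, N) = atan2(-0.002211, -0.001684) = 232.7° ≈ 233°.

233°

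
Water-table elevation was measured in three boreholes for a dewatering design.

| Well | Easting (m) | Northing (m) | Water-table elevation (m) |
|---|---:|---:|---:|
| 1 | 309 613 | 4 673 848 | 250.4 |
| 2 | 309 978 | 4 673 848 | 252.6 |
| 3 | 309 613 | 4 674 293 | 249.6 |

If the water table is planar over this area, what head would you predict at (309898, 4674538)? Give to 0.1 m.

∂h/∂x = (252.6 − 250.4) / (309978 − 309613) = +0.006027
∂h/∂y = (249.6 − 250.4) / (4674293 − 4673848) = -0.001798
h(309898, 4674538) = 250.4 + (+0.006027)·(285) + (-0.001798)·(690) = 250.4 +1.718 -1.240 = 250.877 m.

250.9 m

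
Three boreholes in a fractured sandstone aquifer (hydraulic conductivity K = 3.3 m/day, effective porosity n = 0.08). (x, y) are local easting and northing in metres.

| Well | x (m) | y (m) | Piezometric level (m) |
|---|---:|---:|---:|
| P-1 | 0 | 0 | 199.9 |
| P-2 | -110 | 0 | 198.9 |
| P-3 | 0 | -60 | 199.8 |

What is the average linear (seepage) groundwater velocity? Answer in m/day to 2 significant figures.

∂h/∂x = (198.9 − 199.9) / (-110 − 0) = +0.009091
∂h/∂y = (199.8 − 199.9) / (-60 − 0) = +0.001667
|∇h| = √(0.009091² + 0.001667²) = 0.009243
Seepage velocity v = K·i/n = 3.3 × 0.009243 / 0.08 = 0.3813 m/day.

0.38 m/day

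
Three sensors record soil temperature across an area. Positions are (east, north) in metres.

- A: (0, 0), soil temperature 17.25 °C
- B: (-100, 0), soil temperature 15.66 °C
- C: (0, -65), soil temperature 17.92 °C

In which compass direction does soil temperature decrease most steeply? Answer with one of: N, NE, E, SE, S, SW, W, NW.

∂T/∂x = (15.66 − 17.25) / (-100 − 0) = +0.01590
∂T/∂y = (17.92 − 17.25) / (-65 − 0) = -0.01031
Steepest decrease is along −∇f = (-0.01590 E, +0.01031 N) → northwest.

NW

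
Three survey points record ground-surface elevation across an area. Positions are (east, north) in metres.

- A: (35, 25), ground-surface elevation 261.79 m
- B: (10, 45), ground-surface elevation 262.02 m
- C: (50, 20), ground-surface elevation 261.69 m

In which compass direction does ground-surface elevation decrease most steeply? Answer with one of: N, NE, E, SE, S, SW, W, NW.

Taking A as reference: B−A = (-25, 20, +0.23); C−A = (15, -5, -0.10).
Solve a·Δx + b·Δy = Δz: det = (-25)·(-5) − 15·20 = -175.
∂z/∂x = [(+0.23)·(-5) − (-0.10)·20] / -175 = -0.004857
∂z/∂y = [(-25)·(-0.10) − 15·(+0.23)] / -175 = +0.005429
Steepest decrease is along −∇f = (+0.004857 E, -0.005429 N) → southeast.

SE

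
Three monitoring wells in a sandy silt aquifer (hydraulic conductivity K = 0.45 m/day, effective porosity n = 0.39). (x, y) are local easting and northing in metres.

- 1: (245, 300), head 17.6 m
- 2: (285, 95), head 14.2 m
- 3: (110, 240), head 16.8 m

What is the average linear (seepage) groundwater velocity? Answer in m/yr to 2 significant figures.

6.9 m/yr

With h = a·x + b·y + c and 1 as origin, the differences give:
  40·a + (-205)·b = -3.4
  (-135)·a + (-60)·b = -0.8
Eliminate b (×(-60) and ×(-205), subtract): -30075·a = 40.00 → a = ∂h/∂x = -0.001330
Back-substitute: b = ∂h/∂y = +0.01633.
|∇h| = √(-0.001330² + 0.01633²) = 0.01638
Seepage velocity v = K·i/n = 0.45 × 0.01638 / 0.39 = 0.0189 m/day = 6.903 m/yr.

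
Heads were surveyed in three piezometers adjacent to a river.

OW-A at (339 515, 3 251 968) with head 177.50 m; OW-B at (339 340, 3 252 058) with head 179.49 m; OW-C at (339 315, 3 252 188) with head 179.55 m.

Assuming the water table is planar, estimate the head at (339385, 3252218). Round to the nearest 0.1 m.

178.6 m

Differences from OW-A: to OW-B (Δx, Δy, Δh) = (-175, 90, +1.99); to OW-C = (-200, 220, +2.05).
Solve a·Δx + b·Δy = Δh: det = (-175)·220 − (-200)·90 = -20500.
∂h/∂x = [(+1.99)·220 − (+2.05)·90] / -20500 = -0.01236
∂h/∂y = [(-175)·(+2.05) − (-200)·(+1.99)] / -20500 = -0.001915
h(339385, 3252218) = 177.50 + (-0.01236)·(-130) + (-0.001915)·(250) = 177.50 +1.606 -0.479 = 178.628 m.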